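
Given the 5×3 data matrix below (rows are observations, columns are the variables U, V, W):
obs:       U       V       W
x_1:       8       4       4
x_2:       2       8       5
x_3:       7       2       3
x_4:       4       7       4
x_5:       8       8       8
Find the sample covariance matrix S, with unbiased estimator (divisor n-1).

Step 1 — column means:
  mean(U) = (8 + 2 + 7 + 4 + 8) / 5 = 29/5 = 5.8
  mean(V) = (4 + 8 + 2 + 7 + 8) / 5 = 29/5 = 5.8
  mean(W) = (4 + 5 + 3 + 4 + 8) / 5 = 24/5 = 4.8

Step 2 — sample covariance S[i,j] = (1/(n-1)) · Σ_k (x_{k,i} - mean_i) · (x_{k,j} - mean_j), with n-1 = 4.
  S[U,U] = ((2.2)·(2.2) + (-3.8)·(-3.8) + (1.2)·(1.2) + (-1.8)·(-1.8) + (2.2)·(2.2)) / 4 = 28.8/4 = 7.2
  S[U,V] = ((2.2)·(-1.8) + (-3.8)·(2.2) + (1.2)·(-3.8) + (-1.8)·(1.2) + (2.2)·(2.2)) / 4 = -14.2/4 = -3.55
  S[U,W] = ((2.2)·(-0.8) + (-3.8)·(0.2) + (1.2)·(-1.8) + (-1.8)·(-0.8) + (2.2)·(3.2)) / 4 = 3.8/4 = 0.95
  S[V,V] = ((-1.8)·(-1.8) + (2.2)·(2.2) + (-3.8)·(-3.8) + (1.2)·(1.2) + (2.2)·(2.2)) / 4 = 28.8/4 = 7.2
  S[V,W] = ((-1.8)·(-0.8) + (2.2)·(0.2) + (-3.8)·(-1.8) + (1.2)·(-0.8) + (2.2)·(3.2)) / 4 = 14.8/4 = 3.7
  S[W,W] = ((-0.8)·(-0.8) + (0.2)·(0.2) + (-1.8)·(-1.8) + (-0.8)·(-0.8) + (3.2)·(3.2)) / 4 = 14.8/4 = 3.7

S is symmetric (S[j,i] = S[i,j]). Assembling:

S = [[7.2, -3.55, 0.95],
 [-3.55, 7.2, 3.7],
 [0.95, 3.7, 3.7]]


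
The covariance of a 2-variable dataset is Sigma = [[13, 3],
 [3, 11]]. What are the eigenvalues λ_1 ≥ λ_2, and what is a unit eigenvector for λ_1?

Step 1 — characteristic polynomial of 2×2 Sigma:
  det(Sigma - λI) = λ² - trace · λ + det = 0.
  trace = 13 + 11 = 24, det = 13·11 - (3)² = 134.
Step 2 — discriminant:
  Δ = trace² - 4·det = 576 - 536 = 40.
Step 3 — eigenvalues:
  λ = (trace ± √Δ)/2 = (24 ± 6.3246)/2,
  λ_1 = 15.1623,  λ_2 = 8.8377.

Step 4 — unit eigenvector for λ_1: solve (Sigma - λ_1 I)v = 0. First row:
  (13 - 15.1623)·v_x + (3)·v_y = 0, i.e. (-2.1623)·v_x + (3)·v_y = 0,
  so v ∝ (b, λ_1 - a) = (3, 2.1623) = u.
  ||u|| = √((3)² + (2.1623)²) = √(13.6754) ≈ 3.698,
  v_1 = u/||u|| ≈ (0.8112, 0.5847) (||v_1|| = 1).

λ_1 = 15.1623,  λ_2 = 8.8377;  v_1 ≈ (0.8112, 0.5847)


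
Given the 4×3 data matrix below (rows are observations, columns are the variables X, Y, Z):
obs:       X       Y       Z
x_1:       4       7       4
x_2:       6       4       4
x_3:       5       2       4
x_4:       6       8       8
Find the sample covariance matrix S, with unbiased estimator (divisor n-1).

Step 1 — column means:
  mean(X) = (4 + 6 + 5 + 6) / 4 = 21/4 = 5.25
  mean(Y) = (7 + 4 + 2 + 8) / 4 = 21/4 = 5.25
  mean(Z) = (4 + 4 + 4 + 8) / 4 = 20/4 = 5

Step 2 — sample covariance S[i,j] = (1/(n-1)) · Σ_k (x_{k,i} - mean_i) · (x_{k,j} - mean_j), with n-1 = 3.
  S[X,X] = ((-1.25)·(-1.25) + (0.75)·(0.75) + (-0.25)·(-0.25) + (0.75)·(0.75)) / 3 = 2.75/3 = 0.9167
  S[X,Y] = ((-1.25)·(1.75) + (0.75)·(-1.25) + (-0.25)·(-3.25) + (0.75)·(2.75)) / 3 = -0.25/3 = -0.0833
  S[X,Z] = ((-1.25)·(-1) + (0.75)·(-1) + (-0.25)·(-1) + (0.75)·(3)) / 3 = 3/3 = 1
  S[Y,Y] = ((1.75)·(1.75) + (-1.25)·(-1.25) + (-3.25)·(-3.25) + (2.75)·(2.75)) / 3 = 22.75/3 = 7.5833
  S[Y,Z] = ((1.75)·(-1) + (-1.25)·(-1) + (-3.25)·(-1) + (2.75)·(3)) / 3 = 11/3 = 3.6667
  S[Z,Z] = ((-1)·(-1) + (-1)·(-1) + (-1)·(-1) + (3)·(3)) / 3 = 12/3 = 4

S is symmetric (S[j,i] = S[i,j]). Assembling:

S = [[0.9167, -0.0833, 1],
 [-0.0833, 7.5833, 3.6667],
 [1, 3.6667, 4]]


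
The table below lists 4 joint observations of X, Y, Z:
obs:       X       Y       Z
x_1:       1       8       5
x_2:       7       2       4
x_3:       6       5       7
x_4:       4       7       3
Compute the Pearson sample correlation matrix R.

Step 1 — column means:
  mean(X) = (1 + 7 + 6 + 4) / 4 = 18/4 = 4.5
  mean(Y) = (8 + 2 + 5 + 7) / 4 = 22/4 = 5.5
  mean(Z) = (5 + 4 + 7 + 3) / 4 = 19/4 = 4.75

Step 2 — sample variances and covariances s[i,j] = (1/(n-1)) · Σ_k (x_{k,i} - mean_i) · (x_{k,j} - mean_j), with n-1 = 3:
  s[X,X] = ((-3.5)·(-3.5) + (2.5)·(2.5) + (1.5)·(1.5) + (-0.5)·(-0.5)) / 3 = 21/3 = 7
  s[X,Y] = ((-3.5)·(2.5) + (2.5)·(-3.5) + (1.5)·(-0.5) + (-0.5)·(1.5)) / 3 = -19/3 = -6.3333
  s[X,Z] = ((-3.5)·(0.25) + (2.5)·(-0.75) + (1.5)·(2.25) + (-0.5)·(-1.75)) / 3 = 1.5/3 = 0.5
  s[Y,Y] = ((2.5)·(2.5) + (-3.5)·(-3.5) + (-0.5)·(-0.5) + (1.5)·(1.5)) / 3 = 21/3 = 7
  s[Y,Z] = ((2.5)·(0.25) + (-3.5)·(-0.75) + (-0.5)·(2.25) + (1.5)·(-1.75)) / 3 = -0.5/3 = -0.1667
  s[Z,Z] = ((0.25)·(0.25) + (-0.75)·(-0.75) + (2.25)·(2.25) + (-1.75)·(-1.75)) / 3 = 8.75/3 = 2.9167
  Sample standard deviations s_i = √(s[i,i]):
  s(X) = √(7) = 2.6458
  s(Y) = √(7) = 2.6458
  s(Z) = √(2.9167) = 1.7078

Step 3 — r_{ij} = s_{ij} / (s_i · s_j):
  r[X,X] = 1 (diagonal).
  r[X,Y] = -6.3333 / (2.6458 · 2.6458) = -6.3333 / 7 = -0.9048
  r[X,Z] = 0.5 / (2.6458 · 1.7078) = 0.5 / 4.5185 = 0.1107
  r[Y,Y] = 1 (diagonal).
  r[Y,Z] = -0.1667 / (2.6458 · 1.7078) = -0.1667 / 4.5185 = -0.0369
  r[Z,Z] = 1 (diagonal).

R is symmetric with unit diagonal. Assembling:

R = [[1, -0.9048, 0.1107],
 [-0.9048, 1, -0.0369],
 [0.1107, -0.0369, 1]]


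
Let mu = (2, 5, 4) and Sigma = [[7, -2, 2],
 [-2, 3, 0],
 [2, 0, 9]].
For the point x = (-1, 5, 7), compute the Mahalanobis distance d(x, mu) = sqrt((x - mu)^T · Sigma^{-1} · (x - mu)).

Step 1 — centre the observation: (x - mu) = (-3, 0, 3).

Step 2 — invert Sigma (cofactor / det for 3×3, or solve directly):
  Sigma^{-1} = [[0.1915, 0.1277, -0.0426],
 [0.1277, 0.4184, -0.0284],
 [-0.0426, -0.0284, 0.1206]].

Step 3 — form the quadratic (x - mu)^T · Sigma^{-1} · (x - mu):
  Sigma^{-1} · (x - mu) = (-0.7021, -0.4681, 0.4894).
  (x - mu)^T · [Sigma^{-1} · (x - mu)] = (-3)·(-0.7021) + (0)·(-0.4681) + (3)·(0.4894) = 3.5745.

Step 4 — take square root: d = √(3.5745) ≈ 1.8906.

d(x, mu) = √(3.5745) ≈ 1.8906


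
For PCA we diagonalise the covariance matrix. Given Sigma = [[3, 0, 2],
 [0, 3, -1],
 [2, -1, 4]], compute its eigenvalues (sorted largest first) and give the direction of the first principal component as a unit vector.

Step 1 — characteristic polynomial p(λ) = det(λI - Sigma) = λ³ - tr·λ² + c_1·λ - det, where tr = trace, c_1 = sum of the principal 2×2 minors, det = det(Sigma):
  tr = 3 + 3 + 4 = 10,
  c_1 = (3·3 - (0)²) + (3·4 - (2)²) + (3·4 - (-1)²) = 9 + 8 + 11 = 28,
  det = 3·(3·4 - (-1)²) - (0)·((0)·4 - (-1)·(2)) + (2)·((0)·(-1) - 3·(2)) = 3·(11) - (0)·(2) + (2)·(-6) = 21.
  So p(λ) = λ³ - 10λ² + 28λ - 21.
Step 2 — look for an integer root (rational root theorem: any rational root is an integer divisor of 21). Testing λ = 3:
  p(3) = 27 - 90 + 84 - 21 = 0  ✓
  Dividing out (λ - 3): p(λ) = (λ - 3)(λ² - 7λ + 7).
Step 3 — remaining eigenvalues from the quadratic λ² - 7λ + 7 = 0:
  Δ = 7² - 4·7 = 49 - 28 = 21,  λ = (7 ± √21)/2 = (7 ± 4.5826)/2 ≈ 5.7913 or 1.2087.
  Sorted: λ_1 = 5.7913,  λ_2 = 3,  λ_3 = 1.2087  (check: sum = 10 = tr ✓).

Step 4 — unit eigenvector for λ_1 ≈ 5.7913: v spans the null space of (Sigma - λ_1 I), whose rows are
  r_1 = (-2.7913, 0, 2),  r_2 = (0, -2.7913, -1),  r_3 = (2, -1, -1.7913).
  v is orthogonal to every row, so take v ∝ r_1 × r_2 = ((0)·(-1) - (2)·(-2.7913), (2)·(0) - (-2.7913)·(-1), (-2.7913)·(-2.7913) - (0)·(0)) ≈ (5.5826, -2.7913, 7.7913).
  Let u = (5.5826, -2.7913, 7.7913).
  ||u|| = √((5.5826)² + (-2.7913)² + (7.7913)²) = √(99.6606) ≈ 9.983,  v_1 = u/||u|| ≈ (0.5592, -0.2796, 0.7805) (||v_1|| = 1).

λ_1 = 5.7913,  λ_2 = 3,  λ_3 = 1.2087;  v_1 ≈ (0.5592, -0.2796, 0.7805)


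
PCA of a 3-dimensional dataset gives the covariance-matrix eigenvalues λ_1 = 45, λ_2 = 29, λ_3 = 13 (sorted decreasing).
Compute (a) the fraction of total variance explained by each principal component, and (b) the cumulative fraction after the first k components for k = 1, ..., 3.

Step 1 — total variance = trace(Sigma) = Σ λ_i = 45 + 29 + 13 = 87.

Step 2 — fraction explained by component i = λ_i / Σ λ:
  PC1: 45/87 = 0.5172
  PC2: 29/87 = 0.3333
  PC3: 13/87 = 0.1494

Step 3 — cumulative fraction after k components = (λ_1 + ... + λ_k) / Σ λ:
  k = 1: 45/87 = 0.5172
  k = 2: (45 + 29)/87 = 74/87 = 0.8506
  k = 3: (45 + 29 + 13)/87 = 87/87 = 1

Summary (fraction, with percent):

explained: PC1 0.5172 (51.72%), PC2 0.3333 (33.33%), PC3 0.1494 (14.94%);  cumulative: 0.5172, 0.8506, 1


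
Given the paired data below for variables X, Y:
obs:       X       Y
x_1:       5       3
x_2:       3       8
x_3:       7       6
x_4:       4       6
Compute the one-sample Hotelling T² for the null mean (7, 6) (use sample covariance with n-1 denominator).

Step 1 — sample mean vector:
  mean(X) = (5 + 3 + 7 + 4) / 4 = 19/4 = 4.75
  mean(Y) = (3 + 8 + 6 + 6) / 4 = 23/4 = 5.75
  x̄ = (4.75, 5.75),  deviation x̄ - mu_0 = (4.75, 5.75) - (7, 6) = (-2.25, -0.25).

Step 2 — sample covariance matrix, S[i,j] = (1/(n-1)) · Σ_k (x_{k,i} - mean_i) · (x_{k,j} - mean_j), divisor n-1 = 3:
  S[X,X] = ((0.25)·(0.25) + (-1.75)·(-1.75) + (2.25)·(2.25) + (-0.75)·(-0.75)) / 3 = 8.75/3 = 2.9167
  S[X,Y] = ((0.25)·(-2.75) + (-1.75)·(2.25) + (2.25)·(0.25) + (-0.75)·(0.25)) / 3 = -4.25/3 = -1.4167
  S[Y,Y] = ((-2.75)·(-2.75) + (2.25)·(2.25) + (0.25)·(0.25) + (0.25)·(0.25)) / 3 = 12.75/3 = 4.25
  S = [[2.9167, -1.4167],
 [-1.4167, 4.25]].

Step 3 — invert S. det(S) = 2.9167·4.25 - (-1.4167)² = 10.3889.
  S^{-1} = (1/det) · [[d, -b], [-b, a]] = [[0.4091, 0.1364],
 [0.1364, 0.2807]].

Step 4 — quadratic form (x̄ - mu_0)^T · S^{-1} · (x̄ - mu_0):
  S^{-1} · (x̄ - mu_0) = (-0.9545, -0.377),
  (x̄ - mu_0)^T · [...] = (-2.25)·(-0.9545) + (-0.25)·(-0.377) = 2.242.

Step 5 — scale by n: T² = 4 · 2.242 = 8.9679.

T² ≈ 8.9679


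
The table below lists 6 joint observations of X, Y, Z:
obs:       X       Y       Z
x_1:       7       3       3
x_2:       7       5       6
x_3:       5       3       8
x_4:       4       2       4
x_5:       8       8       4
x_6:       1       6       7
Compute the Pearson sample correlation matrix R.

Step 1 — column means:
  mean(X) = (7 + 7 + 5 + 4 + 8 + 1) / 6 = 32/6 = 5.3333
  mean(Y) = (3 + 5 + 3 + 2 + 8 + 6) / 6 = 27/6 = 4.5
  mean(Z) = (3 + 6 + 8 + 4 + 4 + 7) / 6 = 32/6 = 5.3333

Step 2 — sample variances and covariances s[i,j] = (1/(n-1)) · Σ_k (x_{k,i} - mean_i) · (x_{k,j} - mean_j), with n-1 = 5:
  s[X,X] = ((1.6667)·(1.6667) + (1.6667)·(1.6667) + (-0.3333)·(-0.3333) + (-1.3333)·(-1.3333) + (2.6667)·(2.6667) + (-4.3333)·(-4.3333)) / 5 = 33.3333/5 = 6.6667
  s[X,Y] = ((1.6667)·(-1.5) + (1.6667)·(0.5) + (-0.3333)·(-1.5) + (-1.3333)·(-2.5) + (2.6667)·(3.5) + (-4.3333)·(1.5)) / 5 = 5/5 = 1
  s[X,Z] = ((1.6667)·(-2.3333) + (1.6667)·(0.6667) + (-0.3333)·(2.6667) + (-1.3333)·(-1.3333) + (2.6667)·(-1.3333) + (-4.3333)·(1.6667)) / 5 = -12.6667/5 = -2.5333
  s[Y,Y] = ((-1.5)·(-1.5) + (0.5)·(0.5) + (-1.5)·(-1.5) + (-2.5)·(-2.5) + (3.5)·(3.5) + (1.5)·(1.5)) / 5 = 25.5/5 = 5.1
  s[Y,Z] = ((-1.5)·(-2.3333) + (0.5)·(0.6667) + (-1.5)·(2.6667) + (-2.5)·(-1.3333) + (3.5)·(-1.3333) + (1.5)·(1.6667)) / 5 = 1/5 = 0.2
  s[Z,Z] = ((-2.3333)·(-2.3333) + (0.6667)·(0.6667) + (2.6667)·(2.6667) + (-1.3333)·(-1.3333) + (-1.3333)·(-1.3333) + (1.6667)·(1.6667)) / 5 = 19.3333/5 = 3.8667
  Sample standard deviations s_i = √(s[i,i]):
  s(X) = √(6.6667) = 2.582
  s(Y) = √(5.1) = 2.2583
  s(Z) = √(3.8667) = 1.9664

Step 3 — r_{ij} = s_{ij} / (s_i · s_j):
  r[X,X] = 1 (diagonal).
  r[X,Y] = 1 / (2.582 · 2.2583) = 1 / 5.831 = 0.1715
  r[X,Z] = -2.5333 / (2.582 · 1.9664) = -2.5333 / 5.0772 = -0.499
  r[Y,Y] = 1 (diagonal).
  r[Y,Z] = 0.2 / (2.2583 · 1.9664) = 0.2 / 4.4407 = 0.045
  r[Z,Z] = 1 (diagonal).

R is symmetric with unit diagonal. Assembling:

R = [[1, 0.1715, -0.499],
 [0.1715, 1, 0.045],
 [-0.499, 0.045, 1]]


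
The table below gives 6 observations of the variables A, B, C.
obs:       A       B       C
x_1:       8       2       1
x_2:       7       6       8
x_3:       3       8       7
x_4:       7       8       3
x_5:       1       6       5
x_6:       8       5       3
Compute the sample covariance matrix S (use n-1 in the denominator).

Step 1 — column means:
  mean(A) = (8 + 7 + 3 + 7 + 1 + 8) / 6 = 34/6 = 5.6667
  mean(B) = (2 + 6 + 8 + 8 + 6 + 5) / 6 = 35/6 = 5.8333
  mean(C) = (1 + 8 + 7 + 3 + 5 + 3) / 6 = 27/6 = 4.5

Step 2 — sample covariance S[i,j] = (1/(n-1)) · Σ_k (x_{k,i} - mean_i) · (x_{k,j} - mean_j), with n-1 = 5.
  S[A,A] = ((2.3333)·(2.3333) + (1.3333)·(1.3333) + (-2.6667)·(-2.6667) + (1.3333)·(1.3333) + (-4.6667)·(-4.6667) + (2.3333)·(2.3333)) / 5 = 43.3333/5 = 8.6667
  S[A,B] = ((2.3333)·(-3.8333) + (1.3333)·(0.1667) + (-2.6667)·(2.1667) + (1.3333)·(2.1667) + (-4.6667)·(0.1667) + (2.3333)·(-0.8333)) / 5 = -14.3333/5 = -2.8667
  S[A,C] = ((2.3333)·(-3.5) + (1.3333)·(3.5) + (-2.6667)·(2.5) + (1.3333)·(-1.5) + (-4.6667)·(0.5) + (2.3333)·(-1.5)) / 5 = -18/5 = -3.6
  S[B,B] = ((-3.8333)·(-3.8333) + (0.1667)·(0.1667) + (2.1667)·(2.1667) + (2.1667)·(2.1667) + (0.1667)·(0.1667) + (-0.8333)·(-0.8333)) / 5 = 24.8333/5 = 4.9667
  S[B,C] = ((-3.8333)·(-3.5) + (0.1667)·(3.5) + (2.1667)·(2.5) + (2.1667)·(-1.5) + (0.1667)·(0.5) + (-0.8333)·(-1.5)) / 5 = 17.5/5 = 3.5
  S[C,C] = ((-3.5)·(-3.5) + (3.5)·(3.5) + (2.5)·(2.5) + (-1.5)·(-1.5) + (0.5)·(0.5) + (-1.5)·(-1.5)) / 5 = 35.5/5 = 7.1

S is symmetric (S[j,i] = S[i,j]). Assembling:

S = [[8.6667, -2.8667, -3.6],
 [-2.8667, 4.9667, 3.5],
 [-3.6, 3.5, 7.1]]


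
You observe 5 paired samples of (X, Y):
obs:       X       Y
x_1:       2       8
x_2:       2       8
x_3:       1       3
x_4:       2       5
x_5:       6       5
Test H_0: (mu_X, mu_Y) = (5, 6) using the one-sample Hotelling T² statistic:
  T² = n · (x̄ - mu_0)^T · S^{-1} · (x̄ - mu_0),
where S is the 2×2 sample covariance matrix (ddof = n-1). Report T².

Step 1 — sample mean vector:
  mean(X) = (2 + 2 + 1 + 2 + 6) / 5 = 13/5 = 2.6
  mean(Y) = (8 + 8 + 3 + 5 + 5) / 5 = 29/5 = 5.8
  x̄ = (2.6, 5.8),  deviation x̄ - mu_0 = (2.6, 5.8) - (5, 6) = (-2.4, -0.2).

Step 2 — sample covariance matrix, S[i,j] = (1/(n-1)) · Σ_k (x_{k,i} - mean_i) · (x_{k,j} - mean_j), divisor n-1 = 4:
  S[X,X] = ((-0.6)·(-0.6) + (-0.6)·(-0.6) + (-1.6)·(-1.6) + (-0.6)·(-0.6) + (3.4)·(3.4)) / 4 = 15.2/4 = 3.8
  S[X,Y] = ((-0.6)·(2.2) + (-0.6)·(2.2) + (-1.6)·(-2.8) + (-0.6)·(-0.8) + (3.4)·(-0.8)) / 4 = -0.4/4 = -0.1
  S[Y,Y] = ((2.2)·(2.2) + (2.2)·(2.2) + (-2.8)·(-2.8) + (-0.8)·(-0.8) + (-0.8)·(-0.8)) / 4 = 18.8/4 = 4.7
  S = [[3.8, -0.1],
 [-0.1, 4.7]].

Step 3 — invert S. det(S) = 3.8·4.7 - (-0.1)² = 17.85.
  S^{-1} = (1/det) · [[d, -b], [-b, a]] = [[0.2633, 0.0056],
 [0.0056, 0.2129]].

Step 4 — quadratic form (x̄ - mu_0)^T · S^{-1} · (x̄ - mu_0):
  S^{-1} · (x̄ - mu_0) = (-0.6331, -0.056),
  (x̄ - mu_0)^T · [...] = (-2.4)·(-0.6331) + (-0.2)·(-0.056) = 1.5305.

Step 5 — scale by n: T² = 5 · 1.5305 = 7.6527.

T² ≈ 7.6527


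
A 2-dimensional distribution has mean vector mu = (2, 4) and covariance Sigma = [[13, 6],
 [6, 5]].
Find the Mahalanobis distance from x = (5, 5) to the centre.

Step 1 — centre the observation: (x - mu) = (3, 1).

Step 2 — invert Sigma. det(Sigma) = 13·5 - (6)² = 29.
  Sigma^{-1} = (1/det) · [[d, -b], [-b, a]] = [[0.1724, -0.2069],
 [-0.2069, 0.4483]].

Step 3 — form the quadratic (x - mu)^T · Sigma^{-1} · (x - mu):
  Sigma^{-1} · (x - mu) = (0.3103, -0.1724).
  (x - mu)^T · [Sigma^{-1} · (x - mu)] = (3)·(0.3103) + (1)·(-0.1724) = 0.7586.

Step 4 — take square root: d = √(0.7586) ≈ 0.871.

d(x, mu) = √(0.7586) ≈ 0.871


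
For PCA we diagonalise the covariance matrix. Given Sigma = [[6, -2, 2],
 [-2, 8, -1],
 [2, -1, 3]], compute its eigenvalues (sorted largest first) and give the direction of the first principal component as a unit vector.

Step 1 — characteristic polynomial p(λ) = det(λI - Sigma) = λ³ - tr·λ² + c_1·λ - det, where tr = trace, c_1 = sum of the principal 2×2 minors, det = det(Sigma):
  tr = 6 + 8 + 3 = 17,
  c_1 = (6·8 - (-2)²) + (6·3 - (2)²) + (8·3 - (-1)²) = 44 + 14 + 23 = 81,
  det = 6·(8·3 - (-1)²) - (-2)·((-2)·3 - (-1)·(2)) + (2)·((-2)·(-1) - 8·(2)) = 6·(23) - (-2)·(-4) + (2)·(-14) = 102.
  So p(λ) = λ³ - 17λ² + 81λ - 102.
Step 2 — look for an integer root (rational root theorem: any rational root is an integer divisor of 102). Testing λ = 2:
  p(2) = 8 - 68 + 162 - 102 = 0  ✓
  Dividing out (λ - 2): p(λ) = (λ - 2)(λ² - 15λ + 51).
Step 3 — remaining eigenvalues from the quadratic λ² - 15λ + 51 = 0:
  Δ = 15² - 4·51 = 225 - 204 = 21,  λ = (15 ± √21)/2 = (15 ± 4.5826)/2 ≈ 9.7913 or 5.2087.
  Sorted: λ_1 = 9.7913,  λ_2 = 5.2087,  λ_3 = 2  (check: sum = 17 = tr ✓).

Step 4 — unit eigenvector for λ_1 ≈ 9.7913: v spans the null space of (Sigma - λ_1 I), whose rows are
  r_1 = (-3.7913, -2, 2),  r_2 = (-2, -1.7913, -1),  r_3 = (2, -1, -6.7913).
  v is orthogonal to every row, so take v ∝ r_1 × r_2 = ((-2)·(-1) - (2)·(-1.7913), (2)·(-2) - (-3.7913)·(-1), (-3.7913)·(-1.7913) - (-2)·(-2)) ≈ (5.5826, -7.7913, 2.7913).
  Let u = (5.5826, -7.7913, 2.7913).
  ||u|| = √((5.5826)² + (-7.7913)² + (2.7913)²) = √(99.6606) ≈ 9.983,  v_1 = u/||u|| ≈ (0.5592, -0.7805, 0.2796) (||v_1|| = 1).

λ_1 = 9.7913,  λ_2 = 5.2087,  λ_3 = 2;  v_1 ≈ (0.5592, -0.7805, 0.2796)


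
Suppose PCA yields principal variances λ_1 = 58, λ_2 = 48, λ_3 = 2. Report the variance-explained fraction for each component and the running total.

Step 1 — total variance = trace(Sigma) = Σ λ_i = 58 + 48 + 2 = 108.

Step 2 — fraction explained by component i = λ_i / Σ λ:
  PC1: 58/108 = 0.537
  PC2: 48/108 = 0.4444
  PC3: 2/108 = 0.0185

Step 3 — cumulative fraction after k components = (λ_1 + ... + λ_k) / Σ λ:
  k = 1: 58/108 = 0.537
  k = 2: (58 + 48)/108 = 106/108 = 0.9815
  k = 3: (58 + 48 + 2)/108 = 108/108 = 1

Summary (fraction, with percent):

explained: PC1 0.537 (53.7%), PC2 0.4444 (44.44%), PC3 0.0185 (1.85%);  cumulative: 0.537, 0.9815, 1


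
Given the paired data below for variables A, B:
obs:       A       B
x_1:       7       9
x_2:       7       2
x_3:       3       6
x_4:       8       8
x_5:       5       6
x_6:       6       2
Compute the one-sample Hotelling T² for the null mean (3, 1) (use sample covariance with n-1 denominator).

Step 1 — sample mean vector:
  mean(A) = (7 + 7 + 3 + 8 + 5 + 6) / 6 = 36/6 = 6
  mean(B) = (9 + 2 + 6 + 8 + 6 + 2) / 6 = 33/6 = 5.5
  x̄ = (6, 5.5),  deviation x̄ - mu_0 = (6, 5.5) - (3, 1) = (3, 4.5).

Step 2 — sample covariance matrix, S[i,j] = (1/(n-1)) · Σ_k (x_{k,i} - mean_i) · (x_{k,j} - mean_j), divisor n-1 = 5:
  S[A,A] = ((1)·(1) + (1)·(1) + (-3)·(-3) + (2)·(2) + (-1)·(-1) + (0)·(0)) / 5 = 16/5 = 3.2
  S[A,B] = ((1)·(3.5) + (1)·(-3.5) + (-3)·(0.5) + (2)·(2.5) + (-1)·(0.5) + (0)·(-3.5)) / 5 = 3/5 = 0.6
  S[B,B] = ((3.5)·(3.5) + (-3.5)·(-3.5) + (0.5)·(0.5) + (2.5)·(2.5) + (0.5)·(0.5) + (-3.5)·(-3.5)) / 5 = 43.5/5 = 8.7
  S = [[3.2, 0.6],
 [0.6, 8.7]].

Step 3 — invert S. det(S) = 3.2·8.7 - (0.6)² = 27.48.
  S^{-1} = (1/det) · [[d, -b], [-b, a]] = [[0.3166, -0.0218],
 [-0.0218, 0.1164]].

Step 4 — quadratic form (x̄ - mu_0)^T · S^{-1} · (x̄ - mu_0):
  S^{-1} · (x̄ - mu_0) = (0.8515, 0.4585),
  (x̄ - mu_0)^T · [...] = (3)·(0.8515) + (4.5)·(0.4585) = 4.6179.

Step 5 — scale by n: T² = 6 · 4.6179 = 27.7074.

T² ≈ 27.7074


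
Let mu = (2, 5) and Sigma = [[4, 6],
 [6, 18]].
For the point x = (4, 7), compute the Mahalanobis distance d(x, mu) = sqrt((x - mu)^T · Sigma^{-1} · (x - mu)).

Step 1 — centre the observation: (x - mu) = (2, 2).

Step 2 — invert Sigma. det(Sigma) = 4·18 - (6)² = 36.
  Sigma^{-1} = (1/det) · [[d, -b], [-b, a]] = [[0.5, -0.1667],
 [-0.1667, 0.1111]].

Step 3 — form the quadratic (x - mu)^T · Sigma^{-1} · (x - mu):
  Sigma^{-1} · (x - mu) = (0.6667, -0.1111).
  (x - mu)^T · [Sigma^{-1} · (x - mu)] = (2)·(0.6667) + (2)·(-0.1111) = 1.1111.

Step 4 — take square root: d = √(1.1111) ≈ 1.0541.

d(x, mu) = √(1.1111) ≈ 1.0541


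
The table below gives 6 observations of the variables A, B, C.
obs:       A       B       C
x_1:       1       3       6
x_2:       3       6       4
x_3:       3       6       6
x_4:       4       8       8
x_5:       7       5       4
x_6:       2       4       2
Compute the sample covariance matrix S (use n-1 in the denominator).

Step 1 — column means:
  mean(A) = (1 + 3 + 3 + 4 + 7 + 2) / 6 = 20/6 = 3.3333
  mean(B) = (3 + 6 + 6 + 8 + 5 + 4) / 6 = 32/6 = 5.3333
  mean(C) = (6 + 4 + 6 + 8 + 4 + 2) / 6 = 30/6 = 5

Step 2 — sample covariance S[i,j] = (1/(n-1)) · Σ_k (x_{k,i} - mean_i) · (x_{k,j} - mean_j), with n-1 = 5.
  S[A,A] = ((-2.3333)·(-2.3333) + (-0.3333)·(-0.3333) + (-0.3333)·(-0.3333) + (0.6667)·(0.6667) + (3.6667)·(3.6667) + (-1.3333)·(-1.3333)) / 5 = 21.3333/5 = 4.2667
  S[A,B] = ((-2.3333)·(-2.3333) + (-0.3333)·(0.6667) + (-0.3333)·(0.6667) + (0.6667)·(2.6667) + (3.6667)·(-0.3333) + (-1.3333)·(-1.3333)) / 5 = 7.3333/5 = 1.4667
  S[A,C] = ((-2.3333)·(1) + (-0.3333)·(-1) + (-0.3333)·(1) + (0.6667)·(3) + (3.6667)·(-1) + (-1.3333)·(-3)) / 5 = 0/5 = 0
  S[B,B] = ((-2.3333)·(-2.3333) + (0.6667)·(0.6667) + (0.6667)·(0.6667) + (2.6667)·(2.6667) + (-0.3333)·(-0.3333) + (-1.3333)·(-1.3333)) / 5 = 15.3333/5 = 3.0667
  S[B,C] = ((-2.3333)·(1) + (0.6667)·(-1) + (0.6667)·(1) + (2.6667)·(3) + (-0.3333)·(-1) + (-1.3333)·(-3)) / 5 = 10/5 = 2
  S[C,C] = ((1)·(1) + (-1)·(-1) + (1)·(1) + (3)·(3) + (-1)·(-1) + (-3)·(-3)) / 5 = 22/5 = 4.4

S is symmetric (S[j,i] = S[i,j]). Assembling:

S = [[4.2667, 1.4667, 0],
 [1.4667, 3.0667, 2],
 [0, 2, 4.4]]


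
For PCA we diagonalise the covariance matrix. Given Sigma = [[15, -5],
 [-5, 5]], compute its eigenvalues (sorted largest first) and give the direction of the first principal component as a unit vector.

Step 1 — characteristic polynomial of 2×2 Sigma:
  det(Sigma - λI) = λ² - trace · λ + det = 0.
  trace = 15 + 5 = 20, det = 15·5 - (-5)² = 50.
Step 2 — discriminant:
  Δ = trace² - 4·det = 400 - 200 = 200.
Step 3 — eigenvalues:
  λ = (trace ± √Δ)/2 = (20 ± 14.1421)/2,
  λ_1 = 17.0711,  λ_2 = 2.9289.

Step 4 — unit eigenvector for λ_1: solve (Sigma - λ_1 I)v = 0. First row:
  (15 - 17.0711)·v_x + (-5)·v_y = 0, i.e. (-2.0711)·v_x + (-5)·v_y = 0,
  so v ∝ (b, λ_1 - a) = (-5, 2.0711); multiply by -1 so the first entry is positive: u = (5, -2.0711).
  ||u|| = √((5)² + (-2.0711)²) = √(29.2893) ≈ 5.412,
  v_1 = u/||u|| ≈ (0.9239, -0.3827) (||v_1|| = 1).

λ_1 = 17.0711,  λ_2 = 2.9289;  v_1 ≈ (0.9239, -0.3827)


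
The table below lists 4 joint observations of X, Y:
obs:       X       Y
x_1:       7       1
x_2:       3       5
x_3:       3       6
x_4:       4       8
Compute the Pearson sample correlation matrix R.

Step 1 — column means:
  mean(X) = (7 + 3 + 3 + 4) / 4 = 17/4 = 4.25
  mean(Y) = (1 + 5 + 6 + 8) / 4 = 20/4 = 5

Step 2 — sample variances and covariances s[i,j] = (1/(n-1)) · Σ_k (x_{k,i} - mean_i) · (x_{k,j} - mean_j), with n-1 = 3:
  s[X,X] = ((2.75)·(2.75) + (-1.25)·(-1.25) + (-1.25)·(-1.25) + (-0.25)·(-0.25)) / 3 = 10.75/3 = 3.5833
  s[X,Y] = ((2.75)·(-4) + (-1.25)·(0) + (-1.25)·(1) + (-0.25)·(3)) / 3 = -13/3 = -4.3333
  s[Y,Y] = ((-4)·(-4) + (0)·(0) + (1)·(1) + (3)·(3)) / 3 = 26/3 = 8.6667
  Sample standard deviations s_i = √(s[i,i]):
  s(X) = √(3.5833) = 1.893
  s(Y) = √(8.6667) = 2.9439

Step 3 — r_{ij} = s_{ij} / (s_i · s_j):
  r[X,X] = 1 (diagonal).
  r[X,Y] = -4.3333 / (1.893 · 2.9439) = -4.3333 / 5.5728 = -0.7776
  r[Y,Y] = 1 (diagonal).

R is symmetric with unit diagonal. Assembling:

R = [[1, -0.7776],
 [-0.7776, 1]]


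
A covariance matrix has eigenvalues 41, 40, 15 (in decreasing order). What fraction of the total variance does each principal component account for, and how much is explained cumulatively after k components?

Step 1 — total variance = trace(Sigma) = Σ λ_i = 41 + 40 + 15 = 96.

Step 2 — fraction explained by component i = λ_i / Σ λ:
  PC1: 41/96 = 0.4271
  PC2: 40/96 = 0.4167
  PC3: 15/96 = 0.1562

Step 3 — cumulative fraction after k components = (λ_1 + ... + λ_k) / Σ λ:
  k = 1: 41/96 = 0.4271
  k = 2: (41 + 40)/96 = 81/96 = 0.8438
  k = 3: (41 + 40 + 15)/96 = 96/96 = 1

Summary (fraction, with percent):

explained: PC1 0.4271 (42.71%), PC2 0.4167 (41.67%), PC3 0.1562 (15.62%);  cumulative: 0.4271, 0.8438, 1


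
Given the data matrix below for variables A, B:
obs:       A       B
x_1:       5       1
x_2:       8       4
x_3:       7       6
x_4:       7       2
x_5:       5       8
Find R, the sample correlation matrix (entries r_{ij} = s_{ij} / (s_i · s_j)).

Step 1 — column means:
  mean(A) = (5 + 8 + 7 + 7 + 5) / 5 = 32/5 = 6.4
  mean(B) = (1 + 4 + 6 + 2 + 8) / 5 = 21/5 = 4.2

Step 2 — sample variances and covariances s[i,j] = (1/(n-1)) · Σ_k (x_{k,i} - mean_i) · (x_{k,j} - mean_j), with n-1 = 4:
  s[A,A] = ((-1.4)·(-1.4) + (1.6)·(1.6) + (0.6)·(0.6) + (0.6)·(0.6) + (-1.4)·(-1.4)) / 4 = 7.2/4 = 1.8
  s[A,B] = ((-1.4)·(-3.2) + (1.6)·(-0.2) + (0.6)·(1.8) + (0.6)·(-2.2) + (-1.4)·(3.8)) / 4 = -1.4/4 = -0.35
  s[B,B] = ((-3.2)·(-3.2) + (-0.2)·(-0.2) + (1.8)·(1.8) + (-2.2)·(-2.2) + (3.8)·(3.8)) / 4 = 32.8/4 = 8.2
  Sample standard deviations s_i = √(s[i,i]):
  s(A) = √(1.8) = 1.3416
  s(B) = √(8.2) = 2.8636

Step 3 — r_{ij} = s_{ij} / (s_i · s_j):
  r[A,A] = 1 (diagonal).
  r[A,B] = -0.35 / (1.3416 · 2.8636) = -0.35 / 3.8419 = -0.0911
  r[B,B] = 1 (diagonal).

R is symmetric with unit diagonal. Assembling:

R = [[1, -0.0911],
 [-0.0911, 1]]


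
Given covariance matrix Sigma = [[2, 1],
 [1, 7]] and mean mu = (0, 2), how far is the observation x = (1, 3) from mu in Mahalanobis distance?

Step 1 — centre the observation: (x - mu) = (1, 1).

Step 2 — invert Sigma. det(Sigma) = 2·7 - (1)² = 13.
  Sigma^{-1} = (1/det) · [[d, -b], [-b, a]] = [[0.5385, -0.0769],
 [-0.0769, 0.1538]].

Step 3 — form the quadratic (x - mu)^T · Sigma^{-1} · (x - mu):
  Sigma^{-1} · (x - mu) = (0.4615, 0.0769).
  (x - mu)^T · [Sigma^{-1} · (x - mu)] = (1)·(0.4615) + (1)·(0.0769) = 0.5385.

Step 4 — take square root: d = √(0.5385) ≈ 0.7338.

d(x, mu) = √(0.5385) ≈ 0.7338


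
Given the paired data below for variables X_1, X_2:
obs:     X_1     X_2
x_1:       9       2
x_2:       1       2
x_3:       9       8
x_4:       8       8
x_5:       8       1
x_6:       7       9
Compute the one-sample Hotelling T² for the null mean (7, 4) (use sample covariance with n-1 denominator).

Step 1 — sample mean vector:
  mean(X_1) = (9 + 1 + 9 + 8 + 8 + 7) / 6 = 42/6 = 7
  mean(X_2) = (2 + 2 + 8 + 8 + 1 + 9) / 6 = 30/6 = 5
  x̄ = (7, 5),  deviation x̄ - mu_0 = (7, 5) - (7, 4) = (0, 1).

Step 2 — sample covariance matrix, S[i,j] = (1/(n-1)) · Σ_k (x_{k,i} - mean_i) · (x_{k,j} - mean_j), divisor n-1 = 5:
  S[X_1,X_1] = ((2)·(2) + (-6)·(-6) + (2)·(2) + (1)·(1) + (1)·(1) + (0)·(0)) / 5 = 46/5 = 9.2
  S[X_1,X_2] = ((2)·(-3) + (-6)·(-3) + (2)·(3) + (1)·(3) + (1)·(-4) + (0)·(4)) / 5 = 17/5 = 3.4
  S[X_2,X_2] = ((-3)·(-3) + (-3)·(-3) + (3)·(3) + (3)·(3) + (-4)·(-4) + (4)·(4)) / 5 = 68/5 = 13.6
  S = [[9.2, 3.4],
 [3.4, 13.6]].

Step 3 — invert S. det(S) = 9.2·13.6 - (3.4)² = 113.56.
  S^{-1} = (1/det) · [[d, -b], [-b, a]] = [[0.1198, -0.0299],
 [-0.0299, 0.081]].

Step 4 — quadratic form (x̄ - mu_0)^T · S^{-1} · (x̄ - mu_0):
  S^{-1} · (x̄ - mu_0) = (-0.0299, 0.081),
  (x̄ - mu_0)^T · [...] = (0)·(-0.0299) + (1)·(0.081) = 0.081.

Step 5 — scale by n: T² = 6 · 0.081 = 0.4861.

T² ≈ 0.4861


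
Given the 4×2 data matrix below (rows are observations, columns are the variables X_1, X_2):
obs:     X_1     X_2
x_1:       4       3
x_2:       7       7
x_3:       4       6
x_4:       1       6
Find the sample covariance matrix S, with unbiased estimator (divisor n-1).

Step 1 — column means:
  mean(X_1) = (4 + 7 + 4 + 1) / 4 = 16/4 = 4
  mean(X_2) = (3 + 7 + 6 + 6) / 4 = 22/4 = 5.5

Step 2 — sample covariance S[i,j] = (1/(n-1)) · Σ_k (x_{k,i} - mean_i) · (x_{k,j} - mean_j), with n-1 = 3.
  S[X_1,X_1] = ((0)·(0) + (3)·(3) + (0)·(0) + (-3)·(-3)) / 3 = 18/3 = 6
  S[X_1,X_2] = ((0)·(-2.5) + (3)·(1.5) + (0)·(0.5) + (-3)·(0.5)) / 3 = 3/3 = 1
  S[X_2,X_2] = ((-2.5)·(-2.5) + (1.5)·(1.5) + (0.5)·(0.5) + (0.5)·(0.5)) / 3 = 9/3 = 3

S is symmetric (S[j,i] = S[i,j]). Assembling:

S = [[6, 1],
 [1, 3]]


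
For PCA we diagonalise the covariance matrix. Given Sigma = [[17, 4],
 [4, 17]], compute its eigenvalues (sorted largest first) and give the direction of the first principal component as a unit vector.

Step 1 — characteristic polynomial of 2×2 Sigma:
  det(Sigma - λI) = λ² - trace · λ + det = 0.
  trace = 17 + 17 = 34, det = 17·17 - (4)² = 273.
Step 2 — discriminant:
  Δ = trace² - 4·det = 1156 - 1092 = 64.
Step 3 — eigenvalues:
  λ = (trace ± √Δ)/2 = (34 ± 8)/2,
  λ_1 = 21,  λ_2 = 13.

Step 4 — unit eigenvector for λ_1: solve (Sigma - λ_1 I)v = 0. First row:
  (17 - 21)·v_x + (4)·v_y = 0, i.e. (-4)·v_x + (4)·v_y = 0,
  so v ∝ (b, λ_1 - a) = (4, 4) = u.
  ||u|| = √((4)² + (4)²) = √(32) ≈ 5.6569,
  v_1 = u/||u|| ≈ (0.7071, 0.7071) (||v_1|| = 1).

λ_1 = 21,  λ_2 = 13;  v_1 ≈ (0.7071, 0.7071)


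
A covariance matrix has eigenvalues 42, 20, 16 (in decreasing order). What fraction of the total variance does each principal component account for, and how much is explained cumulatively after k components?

Step 1 — total variance = trace(Sigma) = Σ λ_i = 42 + 20 + 16 = 78.

Step 2 — fraction explained by component i = λ_i / Σ λ:
  PC1: 42/78 = 0.5385
  PC2: 20/78 = 0.2564
  PC3: 16/78 = 0.2051

Step 3 — cumulative fraction after k components = (λ_1 + ... + λ_k) / Σ λ:
  k = 1: 42/78 = 0.5385
  k = 2: (42 + 20)/78 = 62/78 = 0.7949
  k = 3: (42 + 20 + 16)/78 = 78/78 = 1

Summary (fraction, with percent):

explained: PC1 0.5385 (53.85%), PC2 0.2564 (25.64%), PC3 0.2051 (20.51%);  cumulative: 0.5385, 0.7949, 1


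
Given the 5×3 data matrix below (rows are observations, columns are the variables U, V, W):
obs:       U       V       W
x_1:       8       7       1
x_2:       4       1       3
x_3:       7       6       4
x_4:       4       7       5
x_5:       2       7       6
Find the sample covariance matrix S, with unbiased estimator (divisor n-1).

Step 1 — column means:
  mean(U) = (8 + 4 + 7 + 4 + 2) / 5 = 25/5 = 5
  mean(V) = (7 + 1 + 6 + 7 + 7) / 5 = 28/5 = 5.6
  mean(W) = (1 + 3 + 4 + 5 + 6) / 5 = 19/5 = 3.8

Step 2 — sample covariance S[i,j] = (1/(n-1)) · Σ_k (x_{k,i} - mean_i) · (x_{k,j} - mean_j), with n-1 = 4.
  S[U,U] = ((3)·(3) + (-1)·(-1) + (2)·(2) + (-1)·(-1) + (-3)·(-3)) / 4 = 24/4 = 6
  S[U,V] = ((3)·(1.4) + (-1)·(-4.6) + (2)·(0.4) + (-1)·(1.4) + (-3)·(1.4)) / 4 = 4/4 = 1
  S[U,W] = ((3)·(-2.8) + (-1)·(-0.8) + (2)·(0.2) + (-1)·(1.2) + (-3)·(2.2)) / 4 = -15/4 = -3.75
  S[V,V] = ((1.4)·(1.4) + (-4.6)·(-4.6) + (0.4)·(0.4) + (1.4)·(1.4) + (1.4)·(1.4)) / 4 = 27.2/4 = 6.8
  S[V,W] = ((1.4)·(-2.8) + (-4.6)·(-0.8) + (0.4)·(0.2) + (1.4)·(1.2) + (1.4)·(2.2)) / 4 = 4.6/4 = 1.15
  S[W,W] = ((-2.8)·(-2.8) + (-0.8)·(-0.8) + (0.2)·(0.2) + (1.2)·(1.2) + (2.2)·(2.2)) / 4 = 14.8/4 = 3.7

S is symmetric (S[j,i] = S[i,j]). Assembling:

S = [[6, 1, -3.75],
 [1, 6.8, 1.15],
 [-3.75, 1.15, 3.7]]


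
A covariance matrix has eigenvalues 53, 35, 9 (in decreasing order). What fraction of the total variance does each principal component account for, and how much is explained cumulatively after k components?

Step 1 — total variance = trace(Sigma) = Σ λ_i = 53 + 35 + 9 = 97.

Step 2 — fraction explained by component i = λ_i / Σ λ:
  PC1: 53/97 = 0.5464
  PC2: 35/97 = 0.3608
  PC3: 9/97 = 0.0928

Step 3 — cumulative fraction after k components = (λ_1 + ... + λ_k) / Σ λ:
  k = 1: 53/97 = 0.5464
  k = 2: (53 + 35)/97 = 88/97 = 0.9072
  k = 3: (53 + 35 + 9)/97 = 97/97 = 1

Summary (fraction, with percent):

explained: PC1 0.5464 (54.64%), PC2 0.3608 (36.08%), PC3 0.0928 (9.28%);  cumulative: 0.5464, 0.9072, 1


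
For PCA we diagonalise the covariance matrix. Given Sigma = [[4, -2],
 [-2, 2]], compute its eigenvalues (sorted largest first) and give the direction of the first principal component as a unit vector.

Step 1 — characteristic polynomial of 2×2 Sigma:
  det(Sigma - λI) = λ² - trace · λ + det = 0.
  trace = 4 + 2 = 6, det = 4·2 - (-2)² = 4.
Step 2 — discriminant:
  Δ = trace² - 4·det = 36 - 16 = 20.
Step 3 — eigenvalues:
  λ = (trace ± √Δ)/2 = (6 ± 4.4721)/2,
  λ_1 = 5.2361,  λ_2 = 0.7639.

Step 4 — unit eigenvector for λ_1: solve (Sigma - λ_1 I)v = 0. First row:
  (4 - 5.2361)·v_x + (-2)·v_y = 0, i.e. (-1.2361)·v_x + (-2)·v_y = 0,
  so v ∝ (b, λ_1 - a) = (-2, 1.2361); multiply by -1 so the first entry is positive: u = (2, -1.2361).
  ||u|| = √((2)² + (-1.2361)²) = √(5.5279) ≈ 2.3511,
  v_1 = u/||u|| ≈ (0.8507, -0.5257) (||v_1|| = 1).

λ_1 = 5.2361,  λ_2 = 0.7639;  v_1 ≈ (0.8507, -0.5257)


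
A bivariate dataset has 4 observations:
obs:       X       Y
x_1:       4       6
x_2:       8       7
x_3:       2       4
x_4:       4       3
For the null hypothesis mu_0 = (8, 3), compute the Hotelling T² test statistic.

Step 1 — sample mean vector:
  mean(X) = (4 + 8 + 2 + 4) / 4 = 18/4 = 4.5
  mean(Y) = (6 + 7 + 4 + 3) / 4 = 20/4 = 5
  x̄ = (4.5, 5),  deviation x̄ - mu_0 = (4.5, 5) - (8, 3) = (-3.5, 2).

Step 2 — sample covariance matrix, S[i,j] = (1/(n-1)) · Σ_k (x_{k,i} - mean_i) · (x_{k,j} - mean_j), divisor n-1 = 3:
  S[X,X] = ((-0.5)·(-0.5) + (3.5)·(3.5) + (-2.5)·(-2.5) + (-0.5)·(-0.5)) / 3 = 19/3 = 6.3333
  S[X,Y] = ((-0.5)·(1) + (3.5)·(2) + (-2.5)·(-1) + (-0.5)·(-2)) / 3 = 10/3 = 3.3333
  S[Y,Y] = ((1)·(1) + (2)·(2) + (-1)·(-1) + (-2)·(-2)) / 3 = 10/3 = 3.3333
  S = [[6.3333, 3.3333],
 [3.3333, 3.3333]].

Step 3 — invert S. det(S) = 6.3333·3.3333 - (3.3333)² = 10.
  S^{-1} = (1/det) · [[d, -b], [-b, a]] = [[0.3333, -0.3333],
 [-0.3333, 0.6333]].

Step 4 — quadratic form (x̄ - mu_0)^T · S^{-1} · (x̄ - mu_0):
  S^{-1} · (x̄ - mu_0) = (-1.8333, 2.4333),
  (x̄ - mu_0)^T · [...] = (-3.5)·(-1.8333) + (2)·(2.4333) = 11.2833.

Step 5 — scale by n: T² = 4 · 11.2833 = 45.1333.

T² ≈ 45.1333


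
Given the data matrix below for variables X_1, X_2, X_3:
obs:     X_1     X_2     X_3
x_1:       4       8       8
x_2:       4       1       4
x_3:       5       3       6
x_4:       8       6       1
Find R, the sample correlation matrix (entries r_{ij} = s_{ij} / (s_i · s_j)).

Step 1 — column means:
  mean(X_1) = (4 + 4 + 5 + 8) / 4 = 21/4 = 5.25
  mean(X_2) = (8 + 1 + 3 + 6) / 4 = 18/4 = 4.5
  mean(X_3) = (8 + 4 + 6 + 1) / 4 = 19/4 = 4.75

Step 2 — sample variances and covariances s[i,j] = (1/(n-1)) · Σ_k (x_{k,i} - mean_i) · (x_{k,j} - mean_j), with n-1 = 3:
  s[X_1,X_1] = ((-1.25)·(-1.25) + (-1.25)·(-1.25) + (-0.25)·(-0.25) + (2.75)·(2.75)) / 3 = 10.75/3 = 3.5833
  s[X_1,X_2] = ((-1.25)·(3.5) + (-1.25)·(-3.5) + (-0.25)·(-1.5) + (2.75)·(1.5)) / 3 = 4.5/3 = 1.5
  s[X_1,X_3] = ((-1.25)·(3.25) + (-1.25)·(-0.75) + (-0.25)·(1.25) + (2.75)·(-3.75)) / 3 = -13.75/3 = -4.5833
  s[X_2,X_2] = ((3.5)·(3.5) + (-3.5)·(-3.5) + (-1.5)·(-1.5) + (1.5)·(1.5)) / 3 = 29/3 = 9.6667
  s[X_2,X_3] = ((3.5)·(3.25) + (-3.5)·(-0.75) + (-1.5)·(1.25) + (1.5)·(-3.75)) / 3 = 6.5/3 = 2.1667
  s[X_3,X_3] = ((3.25)·(3.25) + (-0.75)·(-0.75) + (1.25)·(1.25) + (-3.75)·(-3.75)) / 3 = 26.75/3 = 8.9167
  Sample standard deviations s_i = √(s[i,i]):
  s(X_1) = √(3.5833) = 1.893
  s(X_2) = √(9.6667) = 3.1091
  s(X_3) = √(8.9167) = 2.9861

Step 3 — r_{ij} = s_{ij} / (s_i · s_j):
  r[X_1,X_1] = 1 (diagonal).
  r[X_1,X_2] = 1.5 / (1.893 · 3.1091) = 1.5 / 5.8855 = 0.2549
  r[X_1,X_3] = -4.5833 / (1.893 · 2.9861) = -4.5833 / 5.6526 = -0.8108
  r[X_2,X_2] = 1 (diagonal).
  r[X_2,X_3] = 2.1667 / (3.1091 · 2.9861) = 2.1667 / 9.2841 = 0.2334
  r[X_3,X_3] = 1 (diagonal).

R is symmetric with unit diagonal. Assembling:

R = [[1, 0.2549, -0.8108],
 [0.2549, 1, 0.2334],
 [-0.8108, 0.2334, 1]]


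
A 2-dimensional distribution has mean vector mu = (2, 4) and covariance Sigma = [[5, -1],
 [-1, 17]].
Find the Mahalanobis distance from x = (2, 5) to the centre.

Step 1 — centre the observation: (x - mu) = (0, 1).

Step 2 — invert Sigma. det(Sigma) = 5·17 - (-1)² = 84.
  Sigma^{-1} = (1/det) · [[d, -b], [-b, a]] = [[0.2024, 0.0119],
 [0.0119, 0.0595]].

Step 3 — form the quadratic (x - mu)^T · Sigma^{-1} · (x - mu):
  Sigma^{-1} · (x - mu) = (0.0119, 0.0595).
  (x - mu)^T · [Sigma^{-1} · (x - mu)] = (0)·(0.0119) + (1)·(0.0595) = 0.0595.

Step 4 — take square root: d = √(0.0595) ≈ 0.244.

d(x, mu) = √(0.0595) ≈ 0.244


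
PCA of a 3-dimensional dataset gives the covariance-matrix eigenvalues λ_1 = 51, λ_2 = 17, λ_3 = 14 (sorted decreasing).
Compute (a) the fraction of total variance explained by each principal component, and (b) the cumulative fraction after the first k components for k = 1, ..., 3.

Step 1 — total variance = trace(Sigma) = Σ λ_i = 51 + 17 + 14 = 82.

Step 2 — fraction explained by component i = λ_i / Σ λ:
  PC1: 51/82 = 0.622
  PC2: 17/82 = 0.2073
  PC3: 14/82 = 0.1707

Step 3 — cumulative fraction after k components = (λ_1 + ... + λ_k) / Σ λ:
  k = 1: 51/82 = 0.622
  k = 2: (51 + 17)/82 = 68/82 = 0.8293
  k = 3: (51 + 17 + 14)/82 = 82/82 = 1

Summary (fraction, with percent):

explained: PC1 0.622 (62.2%), PC2 0.2073 (20.73%), PC3 0.1707 (17.07%);  cumulative: 0.622, 0.8293, 1


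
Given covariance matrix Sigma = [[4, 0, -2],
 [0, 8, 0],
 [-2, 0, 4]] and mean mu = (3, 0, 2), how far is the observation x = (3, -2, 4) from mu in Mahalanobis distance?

Step 1 — centre the observation: (x - mu) = (0, -2, 2).

Step 2 — invert Sigma (cofactor / det for 3×3, or solve directly):
  Sigma^{-1} = [[0.3333, 0, 0.1667],
 [0, 0.125, 0],
 [0.1667, 0, 0.3333]].

Step 3 — form the quadratic (x - mu)^T · Sigma^{-1} · (x - mu):
  Sigma^{-1} · (x - mu) = (0.3333, -0.25, 0.6667).
  (x - mu)^T · [Sigma^{-1} · (x - mu)] = (0)·(0.3333) + (-2)·(-0.25) + (2)·(0.6667) = 1.8333.

Step 4 — take square root: d = √(1.8333) ≈ 1.354.

d(x, mu) = √(1.8333) ≈ 1.354


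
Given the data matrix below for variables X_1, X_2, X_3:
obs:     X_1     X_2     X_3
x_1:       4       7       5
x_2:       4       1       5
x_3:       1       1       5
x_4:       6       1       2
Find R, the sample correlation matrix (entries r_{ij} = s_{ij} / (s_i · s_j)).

Step 1 — column means:
  mean(X_1) = (4 + 4 + 1 + 6) / 4 = 15/4 = 3.75
  mean(X_2) = (7 + 1 + 1 + 1) / 4 = 10/4 = 2.5
  mean(X_3) = (5 + 5 + 5 + 2) / 4 = 17/4 = 4.25

Step 2 — sample variances and covariances s[i,j] = (1/(n-1)) · Σ_k (x_{k,i} - mean_i) · (x_{k,j} - mean_j), with n-1 = 3:
  s[X_1,X_1] = ((0.25)·(0.25) + (0.25)·(0.25) + (-2.75)·(-2.75) + (2.25)·(2.25)) / 3 = 12.75/3 = 4.25
  s[X_1,X_2] = ((0.25)·(4.5) + (0.25)·(-1.5) + (-2.75)·(-1.5) + (2.25)·(-1.5)) / 3 = 1.5/3 = 0.5
  s[X_1,X_3] = ((0.25)·(0.75) + (0.25)·(0.75) + (-2.75)·(0.75) + (2.25)·(-2.25)) / 3 = -6.75/3 = -2.25
  s[X_2,X_2] = ((4.5)·(4.5) + (-1.5)·(-1.5) + (-1.5)·(-1.5) + (-1.5)·(-1.5)) / 3 = 27/3 = 9
  s[X_2,X_3] = ((4.5)·(0.75) + (-1.5)·(0.75) + (-1.5)·(0.75) + (-1.5)·(-2.25)) / 3 = 4.5/3 = 1.5
  s[X_3,X_3] = ((0.75)·(0.75) + (0.75)·(0.75) + (0.75)·(0.75) + (-2.25)·(-2.25)) / 3 = 6.75/3 = 2.25
  Sample standard deviations s_i = √(s[i,i]):
  s(X_1) = √(4.25) = 2.0616
  s(X_2) = √(9) = 3
  s(X_3) = √(2.25) = 1.5

Step 3 — r_{ij} = s_{ij} / (s_i · s_j):
  r[X_1,X_1] = 1 (diagonal).
  r[X_1,X_2] = 0.5 / (2.0616 · 3) = 0.5 / 6.1847 = 0.0808
  r[X_1,X_3] = -2.25 / (2.0616 · 1.5) = -2.25 / 3.0923 = -0.7276
  r[X_2,X_2] = 1 (diagonal).
  r[X_2,X_3] = 1.5 / (3 · 1.5) = 1.5 / 4.5 = 0.3333
  r[X_3,X_3] = 1 (diagonal).

R is symmetric with unit diagonal. Assembling:

R = [[1, 0.0808, -0.7276],
 [0.0808, 1, 0.3333],
 [-0.7276, 0.3333, 1]]


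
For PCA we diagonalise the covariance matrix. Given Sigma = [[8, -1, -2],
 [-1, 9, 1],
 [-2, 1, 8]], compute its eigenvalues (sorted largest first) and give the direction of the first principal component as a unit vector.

Step 1 — characteristic polynomial p(λ) = det(λI - Sigma) = λ³ - tr·λ² + c_1·λ - det, where tr = trace, c_1 = sum of the principal 2×2 minors, det = det(Sigma):
  tr = 8 + 9 + 8 = 25,
  c_1 = (8·9 - (-1)²) + (8·8 - (-2)²) + (9·8 - (1)²) = 71 + 60 + 71 = 202,
  det = 8·(9·8 - (1)²) - (-1)·((-1)·8 - (1)·(-2)) + (-2)·((-1)·(1) - 9·(-2)) = 8·(71) - (-1)·(-6) + (-2)·(17) = 528.
  So p(λ) = λ³ - 25λ² + 202λ - 528.
Step 2 — look for an integer root (rational root theorem: any rational root is an integer divisor of 528). Testing λ = 6:
  p(6) = 216 - 900 + 1212 - 528 = 0  ✓
  Dividing out (λ - 6): p(λ) = (λ - 6)(λ² - 19λ + 88).
Step 3 — remaining eigenvalues from the quadratic λ² - 19λ + 88 = 0:
  Δ = 19² - 4·88 = 361 - 352 = 9,  λ = (19 ± √9)/2 = (19 ± 3)/2 = 11 or 8.
  Sorted: λ_1 = 11,  λ_2 = 8,  λ_3 = 6  (check: sum = 25 = tr ✓).

Step 4 — unit eigenvector for λ_1 = 11: v spans the null space of (Sigma - λ_1 I), whose rows are
  r_1 = (-3, -1, -2),  r_2 = (-1, -2, 1),  r_3 = (-2, 1, -3).
  v is orthogonal to every row, so take v ∝ r_1 × r_2 = ((-1)·(1) - (-2)·(-2), (-2)·(-1) - (-3)·(1), (-3)·(-2) - (-1)·(-1)) = (-5, 5, 5).
  Rescale (divide by 5; multiply by -1 so the first nonzero entry is positive): u = (1, -1, -1).
  ||u|| = √((1)² + (-1)² + (-1)²) = √(3) ≈ 1.7321,  v_1 = u/||u|| ≈ (0.5774, -0.5774, -0.5774) (||v_1|| = 1).

λ_1 = 11,  λ_2 = 8,  λ_3 = 6;  v_1 ≈ (0.5774, -0.5774, -0.5774)
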